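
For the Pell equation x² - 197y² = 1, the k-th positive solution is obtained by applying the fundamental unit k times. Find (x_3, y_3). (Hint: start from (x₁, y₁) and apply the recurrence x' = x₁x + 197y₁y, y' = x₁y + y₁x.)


Step 1: Find the fundamental solution (x₁, y₁) of x² - 197y² = 1.
  Expand √197 as a continued fraction. a₀ = ⌊√197⌋ = 14; iterate m_{k+1} = d_k·a_k − m_k, d_{k+1} = (197 − m_{k+1}²)/d_k, a_{k+1} = ⌊(a₀ + m_{k+1})/d_{k+1}⌋ (starting m₀ = 0, d₀ = 1), with convergents p_k = a_k·p_{k-1} + p_{k-2}, q_k = a_k·q_{k-1} + q_{k-2} (p₋₁ = 1, q₋₁ = 0):
  k = 0: a₀ = 14; p₀/q₀ = 14/1; p₀² − 197·q₀² = 196 − 197 = -1.
  k = 1: m = 14, d = 1, a = ⌊(14 + 14)/1⌋ = 28; p/q = (28·14 + 1)/(28·1 + 0) = 393/28; p² − 197·q² = 154449 − 154448 = 1.
  The first convergent with p² − 197·q² = 1 gives the fundamental solution (x₁, y₁) = (393, 28).
Step 2: Apply the recurrence (x_{n+1}, y_{n+1}) = (x₁x_n + 197y₁y_n, x₁y_n + y₁x_n) repeatedly.
  From (x_1, y_1) = (393, 28): x_2 = 393·393 + 197·28·28 = 308897; y_2 = 393·28 + 28·393 = 22008.
  From (x_2, y_2) = (308897, 22008): x_3 = 393·308897 + 197·28·22008 = 242792649; y_3 = 393·22008 + 28·308897 = 17298260.
Step 3: Verify x_3² - 197·y_3² = 58948270408437201 - 58948270408437200 = 1 (should be 1). ✓

(x_1, y_1) = (393, 28); (x_3, y_3) = (242792649, 17298260).


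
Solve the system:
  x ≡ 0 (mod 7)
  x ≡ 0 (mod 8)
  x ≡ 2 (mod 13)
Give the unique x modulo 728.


Moduli 7, 8, 13 are pairwise coprime; by CRT there is a unique solution modulo M = 7 · 8 · 13 = 728.
Solve pairwise, accumulating the modulus:
  Start with x ≡ 0 (mod 7).
  Combine with x ≡ 0 (mod 8): since gcd(7, 8) = 1, we get a unique residue mod 56.
    Write x = 0 + 7·t and substitute into x ≡ 0 (mod 8): 7·t ≡ 0 − 0 = 0 (mod 8).
    The inverse of 7 mod 8 is 7 (since 7·7 = 49 = 6·8 + 1), so t ≡ 7·0 = 0 ≡ 0 (mod 8).
    Then x = 0 + 7·0 = 0, valid modulo lcm(7, 8) = 56: x ≡ 0 (mod 56).
  Combine with x ≡ 2 (mod 13): since gcd(56, 13) = 1, we get a unique residue mod 728.
    Write x = 0 + 56·t and substitute into x ≡ 2 (mod 13): 56·t ≡ 2 − 0 = 2 (mod 13).
    Reduce coefficients mod 13: 4·t ≡ 2 (mod 13).
    The inverse of 4 mod 13 is 10 (since 4·10 = 40 = 3·13 + 1), so t ≡ 10·2 = 20 ≡ 7 (mod 13).
    Then x = 0 + 56·7 = 392, valid modulo lcm(56, 13) = 728: x ≡ 392 (mod 728).
Verify: 392 mod 7 = 0 ✓, 392 mod 8 = 0 ✓, 392 mod 13 = 2 ✓.

x ≡ 392 (mod 728).


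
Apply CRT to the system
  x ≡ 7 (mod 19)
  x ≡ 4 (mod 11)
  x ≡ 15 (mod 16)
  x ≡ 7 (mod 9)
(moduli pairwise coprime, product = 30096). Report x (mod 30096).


Product of moduli M = 19 · 11 · 16 · 9 = 30096.
Merge one congruence at a time:
  Start: x ≡ 7 (mod 19).
  Combine with x ≡ 4 (mod 11); new modulus lcm = 209.
    Write x = 7 + 19·t and substitute into x ≡ 4 (mod 11): 19·t ≡ 4 − 7 = -3 (mod 11).
    Reduce coefficients mod 11: 8·t ≡ 8 (mod 11).
    The inverse of 8 mod 11 is 7 (since 8·7 = 56 = 5·11 + 1), so t ≡ 7·8 = 56 ≡ 1 (mod 11).
    Then x = 7 + 19·1 = 26, valid modulo lcm(19, 11) = 209: x ≡ 26 (mod 209).
  Combine with x ≡ 15 (mod 16); new modulus lcm = 3344.
    Write x = 26 + 209·t and substitute into x ≡ 15 (mod 16): 209·t ≡ 15 − 26 = -11 (mod 16).
    Reduce coefficients mod 16: 1·t ≡ 5 (mod 16).
    So t ≡ 5 (mod 16).
    Then x = 26 + 209·5 = 1071, valid modulo lcm(209, 16) = 3344: x ≡ 1071 (mod 3344).
  Combine with x ≡ 7 (mod 9); new modulus lcm = 30096.
    Write x = 1071 + 3344·t and substitute into x ≡ 7 (mod 9): 3344·t ≡ 7 − 1071 = -1064 (mod 9).
    Reduce coefficients mod 9: 5·t ≡ 7 (mod 9).
    The inverse of 5 mod 9 is 2 (since 5·2 = 10 = 1·9 + 1), so t ≡ 2·7 = 14 ≡ 5 (mod 9).
    Then x = 1071 + 3344·5 = 17791, valid modulo lcm(3344, 9) = 30096: x ≡ 17791 (mod 30096).
Verify against each original: 17791 mod 19 = 7, 17791 mod 11 = 4, 17791 mod 16 = 15, 17791 mod 9 = 7.

x ≡ 17791 (mod 30096).


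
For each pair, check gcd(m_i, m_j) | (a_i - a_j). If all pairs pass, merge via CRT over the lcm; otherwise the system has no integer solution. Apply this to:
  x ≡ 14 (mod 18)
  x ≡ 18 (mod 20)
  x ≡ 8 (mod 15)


Moduli 18, 20, 15 are not pairwise coprime, so CRT works modulo lcm(m_i) when all pairwise compatibility conditions hold.
Pairwise compatibility: gcd(m_i, m_j) must divide a_i - a_j for every pair.
Merge one congruence at a time:
  Start: x ≡ 14 (mod 18).
  Combine with x ≡ 18 (mod 20): gcd(18, 20) = 2; 18 - 14 = 4, which IS divisible by 2, so compatible.
    Write x = 14 + 18·t and substitute into x ≡ 18 (mod 20): 18·t ≡ 18 − 14 = 4 (mod 20).
    Divide the congruence (and modulus) by g = 2: 9·t ≡ 2 (mod 10).
    The inverse of 9 mod 10 is 9 (since 9·9 = 81 = 8·10 + 1), so t ≡ 9·2 = 18 ≡ 8 (mod 10).
    Then x = 14 + 18·8 = 158, valid modulo lcm(18, 20) = 180: x ≡ 158 (mod 180).
  Combine with x ≡ 8 (mod 15): gcd(180, 15) = 15; 8 - 158 = -150, which IS divisible by 15, so compatible.
    Write x = 158 + 180·t and substitute into x ≡ 8 (mod 15): 180·t ≡ 8 − 158 = -150 (mod 15).
    Divide the congruence (and modulus) by g = 15: 12·t ≡ -10 (mod 1).
    Modulo 1 every t works; take t = 0.
    Then x = 158 + 180·0 = 158, valid modulo lcm(180, 15) = 180: x ≡ 158 (mod 180).
Verify: 158 mod 18 = 14, 158 mod 20 = 18, 158 mod 15 = 8.

x ≡ 158 (mod 180).


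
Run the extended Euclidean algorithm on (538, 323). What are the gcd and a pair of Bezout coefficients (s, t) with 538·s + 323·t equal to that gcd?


Euclidean algorithm on (538, 323) — divide until remainder is 0:
  538 = 1 · 323 + 215
  323 = 1 · 215 + 108
  215 = 1 · 108 + 107
  108 = 1 · 107 + 1
  107 = 107 · 1 + 0
gcd(538, 323) = 1.
Track Bezout coefficients alongside the remainders: start with r₀ = 538 = a·1 + b·0 (s = 1, t = 0) and r₁ = 323 = a·0 + b·1 (s = 0, t = 1); each new remainder r_{k+1} = r_{k-1} − q_k·r_k inherits s_{k+1} = s_{k-1} − q_k·s_k, t_{k+1} = t_{k-1} − q_k·t_k, so r_k = a·s_k + b·t_k at every step:
  q = 1: r = 215, s = 1 − 1·0 = 1, t = 0 − 1·1 = -1  (check: 538·1 + 323·(-1) = 215)
  q = 1: r = 108, s = 0 − 1·1 = -1, t = 1 − 1·(-1) = 2  (check: 538·(-1) + 323·2 = 108)
  q = 1: r = 107, s = 1 − 1·(-1) = 2, t = -1 − 1·2 = -3  (check: 538·2 + 323·(-3) = 107)
  q = 1: r = 1, s = -1 − 1·2 = -3, t = 2 − 1·(-3) = 5  (check: 538·(-3) + 323·5 = 1)
The row with r = 1 (the gcd) gives the Bezout coefficients s = -3, t = 5.
Result: 538 · (-3) + 323 · (5) = 1.

gcd(538, 323) = 1; s = -3, t = 5 (check: 538·(-3) + 323·5 = 1).


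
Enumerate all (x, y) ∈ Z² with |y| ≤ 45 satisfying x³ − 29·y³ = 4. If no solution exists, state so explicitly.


The equation is x³ - 29y³ = 4. For fixed y, x³ = 29·y³ + 4, so a solution requires the RHS to be a perfect cube.
Strategy: iterate y from -45 to 45, compute RHS = 29·y³ + 4, and check whether it is a (positive or negative) perfect cube.
Check small values of y:
  y = 0: RHS = 4 is not a perfect cube.
  y = 1: RHS = 33 is not a perfect cube.
  y = -1: RHS = -25 is not a perfect cube.
  y = 2: RHS = 236 is not a perfect cube.
  y = -2: RHS = -228 is not a perfect cube.
  y = 3: RHS = 787 is not a perfect cube.
  y = -3: RHS = -779 is not a perfect cube.
Continuing the search up to |y| = 45 finds no solutions either.
No (x, y) in the scanned range satisfies the equation.

No integer solutions with |y| ≤ 45.


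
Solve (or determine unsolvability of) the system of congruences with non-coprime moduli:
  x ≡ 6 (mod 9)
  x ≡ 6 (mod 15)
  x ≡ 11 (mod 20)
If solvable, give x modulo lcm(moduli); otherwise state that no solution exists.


Moduli 9, 15, 20 are not pairwise coprime, so CRT works modulo lcm(m_i) when all pairwise compatibility conditions hold.
Pairwise compatibility: gcd(m_i, m_j) must divide a_i - a_j for every pair.
Merge one congruence at a time:
  Start: x ≡ 6 (mod 9).
  Combine with x ≡ 6 (mod 15): gcd(9, 15) = 3; 6 - 6 = 0, which IS divisible by 3, so compatible.
    Write x = 6 + 9·t and substitute into x ≡ 6 (mod 15): 9·t ≡ 6 − 6 = 0 (mod 15).
    Divide the congruence (and modulus) by g = 3: 3·t ≡ 0 (mod 5).
    The inverse of 3 mod 5 is 2 (since 3·2 = 6 = 1·5 + 1), so t ≡ 2·0 = 0 ≡ 0 (mod 5).
    Then x = 6 + 9·0 = 6, valid modulo lcm(9, 15) = 45: x ≡ 6 (mod 45).
  Combine with x ≡ 11 (mod 20): gcd(45, 20) = 5; 11 - 6 = 5, which IS divisible by 5, so compatible.
    Write x = 6 + 45·t and substitute into x ≡ 11 (mod 20): 45·t ≡ 11 − 6 = 5 (mod 20).
    Divide the congruence (and modulus) by g = 5: 9·t ≡ 1 (mod 4).
    Reduce coefficients mod 4: 1·t ≡ 1 (mod 4).
    So t ≡ 1 (mod 4).
    Then x = 6 + 45·1 = 51, valid modulo lcm(45, 20) = 180: x ≡ 51 (mod 180).
Verify: 51 mod 9 = 6, 51 mod 15 = 6, 51 mod 20 = 11.

x ≡ 51 (mod 180).


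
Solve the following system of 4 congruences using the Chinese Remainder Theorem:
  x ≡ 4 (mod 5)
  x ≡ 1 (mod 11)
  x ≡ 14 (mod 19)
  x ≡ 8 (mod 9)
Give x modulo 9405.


Product of moduli M = 5 · 11 · 19 · 9 = 9405.
Merge one congruence at a time:
  Start: x ≡ 4 (mod 5).
  Combine with x ≡ 1 (mod 11); new modulus lcm = 55.
    Write x = 4 + 5·t and substitute into x ≡ 1 (mod 11): 5·t ≡ 1 − 4 = -3 (mod 11).
    Reduce coefficients mod 11: 5·t ≡ 8 (mod 11).
    The inverse of 5 mod 11 is 9 (since 5·9 = 45 = 4·11 + 1), so t ≡ 9·8 = 72 ≡ 6 (mod 11).
    Then x = 4 + 5·6 = 34, valid modulo lcm(5, 11) = 55: x ≡ 34 (mod 55).
  Combine with x ≡ 14 (mod 19); new modulus lcm = 1045.
    Write x = 34 + 55·t and substitute into x ≡ 14 (mod 19): 55·t ≡ 14 − 34 = -20 (mod 19).
    Reduce coefficients mod 19: 17·t ≡ 18 (mod 19).
    The inverse of 17 mod 19 is 9 (since 17·9 = 153 = 8·19 + 1), so t ≡ 9·18 = 162 ≡ 10 (mod 19).
    Then x = 34 + 55·10 = 584, valid modulo lcm(55, 19) = 1045: x ≡ 584 (mod 1045).
  Combine with x ≡ 8 (mod 9); new modulus lcm = 9405.
    Write x = 584 + 1045·t and substitute into x ≡ 8 (mod 9): 1045·t ≡ 8 − 584 = -576 (mod 9).
    Reduce coefficients mod 9: 1·t ≡ 0 (mod 9).
    So t ≡ 0 (mod 9).
    Then x = 584 + 1045·0 = 584, valid modulo lcm(1045, 9) = 9405: x ≡ 584 (mod 9405).
Verify against each original: 584 mod 5 = 4, 584 mod 11 = 1, 584 mod 19 = 14, 584 mod 9 = 8.

x ≡ 584 (mod 9405).


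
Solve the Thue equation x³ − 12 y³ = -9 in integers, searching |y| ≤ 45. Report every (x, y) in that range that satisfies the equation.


The equation is x³ - 12y³ = -9. For fixed y, x³ = 12·y³ − 9, so a solution requires the RHS to be a perfect cube.
Strategy: iterate y from -45 to 45, compute RHS = 12·y³ − 9, and check whether it is a (positive or negative) perfect cube.
Check small values of y:
  y = 0: RHS = -9 is not a perfect cube.
  y = 1: RHS = 3 is not a perfect cube.
  y = -1: RHS = -21 is not a perfect cube.
  y = 2: RHS = 87 is not a perfect cube.
  y = -2: RHS = -105 is not a perfect cube.
  y = 3: RHS = 315 is not a perfect cube.
  y = -3: RHS = -333 is not a perfect cube.
Continuing the search up to |y| = 45 finds no solutions either.
No (x, y) in the scanned range satisfies the equation.

No integer solutions with |y| ≤ 45.


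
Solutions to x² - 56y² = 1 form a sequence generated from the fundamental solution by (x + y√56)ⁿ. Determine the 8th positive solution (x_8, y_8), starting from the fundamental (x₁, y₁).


Step 1: Find the fundamental solution (x₁, y₁) of x² - 56y² = 1.
  Expand √56 as a continued fraction. a₀ = ⌊√56⌋ = 7; iterate m_{k+1} = d_k·a_k − m_k, d_{k+1} = (56 − m_{k+1}²)/d_k, a_{k+1} = ⌊(a₀ + m_{k+1})/d_{k+1}⌋ (starting m₀ = 0, d₀ = 1), with convergents p_k = a_k·p_{k-1} + p_{k-2}, q_k = a_k·q_{k-1} + q_{k-2} (p₋₁ = 1, q₋₁ = 0):
  k = 0: a₀ = 7; p₀/q₀ = 7/1; p₀² − 56·q₀² = 49 − 56 = -7.
  k = 1: m = 7, d = 7, a = ⌊(7 + 7)/7⌋ = 2; p/q = (2·7 + 1)/(2·1 + 0) = 15/2; p² − 56·q² = 225 − 224 = 1.
  The first convergent with p² − 56·q² = 1 gives the fundamental solution (x₁, y₁) = (15, 2).
Step 2: Apply the recurrence (x_{n+1}, y_{n+1}) = (x₁x_n + 56y₁y_n, x₁y_n + y₁x_n) repeatedly.
  From (x_1, y_1) = (15, 2): x_2 = 15·15 + 56·2·2 = 449; y_2 = 15·2 + 2·15 = 60.
  From (x_2, y_2) = (449, 60): x_3 = 15·449 + 56·2·60 = 13455; y_3 = 15·60 + 2·449 = 1798.
  From (x_3, y_3) = (13455, 1798): x_4 = 15·13455 + 56·2·1798 = 403201; y_4 = 15·1798 + 2·13455 = 53880.
  From (x_4, y_4) = (403201, 53880): x_5 = 15·403201 + 56·2·53880 = 12082575; y_5 = 15·53880 + 2·403201 = 1614602.
  From (x_5, y_5) = (12082575, 1614602): x_6 = 15·12082575 + 56·2·1614602 = 362074049; y_6 = 15·1614602 + 2·12082575 = 48384180.
  From (x_6, y_6) = (362074049, 48384180): x_7 = 15·362074049 + 56·2·48384180 = 10850138895; y_7 = 15·48384180 + 2·362074049 = 1449910798.
  From (x_7, y_7) = (10850138895, 1449910798): x_8 = 15·10850138895 + 56·2·1449910798 = 325142092801; y_8 = 15·1449910798 + 2·10850138895 = 43448939760.
Step 3: Verify x_8² - 56·y_8² = 105717380511014096025601 - 105717380511014096025600 = 1 (should be 1). ✓

(x_1, y_1) = (15, 2); (x_8, y_8) = (325142092801, 43448939760).


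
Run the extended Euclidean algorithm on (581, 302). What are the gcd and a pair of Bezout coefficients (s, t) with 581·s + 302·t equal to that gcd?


Euclidean algorithm on (581, 302) — divide until remainder is 0:
  581 = 1 · 302 + 279
  302 = 1 · 279 + 23
  279 = 12 · 23 + 3
  23 = 7 · 3 + 2
  3 = 1 · 2 + 1
  2 = 2 · 1 + 0
gcd(581, 302) = 1.
Track Bezout coefficients alongside the remainders: start with r₀ = 581 = a·1 + b·0 (s = 1, t = 0) and r₁ = 302 = a·0 + b·1 (s = 0, t = 1); each new remainder r_{k+1} = r_{k-1} − q_k·r_k inherits s_{k+1} = s_{k-1} − q_k·s_k, t_{k+1} = t_{k-1} − q_k·t_k, so r_k = a·s_k + b·t_k at every step:
  q = 1: r = 279, s = 1 − 1·0 = 1, t = 0 − 1·1 = -1  (check: 581·1 + 302·(-1) = 279)
  q = 1: r = 23, s = 0 − 1·1 = -1, t = 1 − 1·(-1) = 2  (check: 581·(-1) + 302·2 = 23)
  q = 12: r = 3, s = 1 − 12·(-1) = 13, t = -1 − 12·2 = -25  (check: 581·13 + 302·(-25) = 3)
  q = 7: r = 2, s = -1 − 7·13 = -92, t = 2 − 7·(-25) = 177  (check: 581·(-92) + 302·177 = 2)
  q = 1: r = 1, s = 13 − 1·(-92) = 105, t = -25 − 1·177 = -202  (check: 581·105 + 302·(-202) = 1)
The row with r = 1 (the gcd) gives the Bezout coefficients s = 105, t = -202.
Result: 581 · (105) + 302 · (-202) = 1.

gcd(581, 302) = 1; s = 105, t = -202 (check: 581·105 + 302·(-202) = 1).


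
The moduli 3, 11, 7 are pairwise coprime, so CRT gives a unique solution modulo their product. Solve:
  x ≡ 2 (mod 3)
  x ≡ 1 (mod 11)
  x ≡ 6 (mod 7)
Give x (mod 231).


Moduli 3, 11, 7 are pairwise coprime; by CRT there is a unique solution modulo M = 3 · 11 · 7 = 231.
Solve pairwise, accumulating the modulus:
  Start with x ≡ 2 (mod 3).
  Combine with x ≡ 1 (mod 11): since gcd(3, 11) = 1, we get a unique residue mod 33.
    Write x = 2 + 3·t and substitute into x ≡ 1 (mod 11): 3·t ≡ 1 − 2 = -1 (mod 11).
    Reduce coefficients mod 11: 3·t ≡ 10 (mod 11).
    The inverse of 3 mod 11 is 4 (since 3·4 = 12 = 1·11 + 1), so t ≡ 4·10 = 40 ≡ 7 (mod 11).
    Then x = 2 + 3·7 = 23, valid modulo lcm(3, 11) = 33: x ≡ 23 (mod 33).
  Combine with x ≡ 6 (mod 7): since gcd(33, 7) = 1, we get a unique residue mod 231.
    Write x = 23 + 33·t and substitute into x ≡ 6 (mod 7): 33·t ≡ 6 − 23 = -17 (mod 7).
    Reduce coefficients mod 7: 5·t ≡ 4 (mod 7).
    The inverse of 5 mod 7 is 3 (since 5·3 = 15 = 2·7 + 1), so t ≡ 3·4 = 12 ≡ 5 (mod 7).
    Then x = 23 + 33·5 = 188, valid modulo lcm(33, 7) = 231: x ≡ 188 (mod 231).
Verify: 188 mod 3 = 2 ✓, 188 mod 11 = 1 ✓, 188 mod 7 = 6 ✓.

x ≡ 188 (mod 231).


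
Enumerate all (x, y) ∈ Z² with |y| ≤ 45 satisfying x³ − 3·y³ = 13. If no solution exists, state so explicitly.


The equation is x³ - 3y³ = 13. For fixed y, x³ = 3·y³ + 13, so a solution requires the RHS to be a perfect cube.
Strategy: iterate y from -45 to 45, compute RHS = 3·y³ + 13, and check whether it is a (positive or negative) perfect cube.
Check small values of y:
  y = 0: RHS = 13 is not a perfect cube.
  y = 1: RHS = 16 is not a perfect cube.
  y = -1: RHS = 10 is not a perfect cube.
  y = 2: RHS = 37 is not a perfect cube.
  y = -2: RHS = -11 is not a perfect cube.
  y = 3: RHS = 94 is not a perfect cube.
  y = -3: RHS = -68 is not a perfect cube.
Continuing the search up to |y| = 45 finds no solutions either.
No (x, y) in the scanned range satisfies the equation.

No integer solutions with |y| ≤ 45.


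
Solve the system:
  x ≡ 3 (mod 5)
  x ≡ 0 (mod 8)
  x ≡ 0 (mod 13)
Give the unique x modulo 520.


Moduli 5, 8, 13 are pairwise coprime; by CRT there is a unique solution modulo M = 5 · 8 · 13 = 520.
Solve pairwise, accumulating the modulus:
  Start with x ≡ 3 (mod 5).
  Combine with x ≡ 0 (mod 8): since gcd(5, 8) = 1, we get a unique residue mod 40.
    Write x = 3 + 5·t and substitute into x ≡ 0 (mod 8): 5·t ≡ 0 − 3 = -3 (mod 8).
    Reduce coefficients mod 8: 5·t ≡ 5 (mod 8).
    The inverse of 5 mod 8 is 5 (since 5·5 = 25 = 3·8 + 1), so t ≡ 5·5 = 25 ≡ 1 (mod 8).
    Then x = 3 + 5·1 = 8, valid modulo lcm(5, 8) = 40: x ≡ 8 (mod 40).
  Combine with x ≡ 0 (mod 13): since gcd(40, 13) = 1, we get a unique residue mod 520.
    Write x = 8 + 40·t and substitute into x ≡ 0 (mod 13): 40·t ≡ 0 − 8 = -8 (mod 13).
    Reduce coefficients mod 13: 1·t ≡ 5 (mod 13).
    So t ≡ 5 (mod 13).
    Then x = 8 + 40·5 = 208, valid modulo lcm(40, 13) = 520: x ≡ 208 (mod 520).
Verify: 208 mod 5 = 3 ✓, 208 mod 8 = 0 ✓, 208 mod 13 = 0 ✓.

x ≡ 208 (mod 520).


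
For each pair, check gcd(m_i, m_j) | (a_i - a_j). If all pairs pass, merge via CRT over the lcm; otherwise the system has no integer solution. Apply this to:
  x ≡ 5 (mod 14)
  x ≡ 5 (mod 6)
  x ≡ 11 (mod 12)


Moduli 14, 6, 12 are not pairwise coprime, so CRT works modulo lcm(m_i) when all pairwise compatibility conditions hold.
Pairwise compatibility: gcd(m_i, m_j) must divide a_i - a_j for every pair.
Merge one congruence at a time:
  Start: x ≡ 5 (mod 14).
  Combine with x ≡ 5 (mod 6): gcd(14, 6) = 2; 5 - 5 = 0, which IS divisible by 2, so compatible.
    Write x = 5 + 14·t and substitute into x ≡ 5 (mod 6): 14·t ≡ 5 − 5 = 0 (mod 6).
    Divide the congruence (and modulus) by g = 2: 7·t ≡ 0 (mod 3).
    Reduce coefficients mod 3: 1·t ≡ 0 (mod 3).
    So t ≡ 0 (mod 3).
    Then x = 5 + 14·0 = 5, valid modulo lcm(14, 6) = 42: x ≡ 5 (mod 42).
  Combine with x ≡ 11 (mod 12): gcd(42, 12) = 6; 11 - 5 = 6, which IS divisible by 6, so compatible.
    Write x = 5 + 42·t and substitute into x ≡ 11 (mod 12): 42·t ≡ 11 − 5 = 6 (mod 12).
    Divide the congruence (and modulus) by g = 6: 7·t ≡ 1 (mod 2).
    Reduce coefficients mod 2: 1·t ≡ 1 (mod 2).
    So t ≡ 1 (mod 2).
    Then x = 5 + 42·1 = 47, valid modulo lcm(42, 12) = 84: x ≡ 47 (mod 84).
Verify: 47 mod 14 = 5, 47 mod 6 = 5, 47 mod 12 = 11.

x ≡ 47 (mod 84).


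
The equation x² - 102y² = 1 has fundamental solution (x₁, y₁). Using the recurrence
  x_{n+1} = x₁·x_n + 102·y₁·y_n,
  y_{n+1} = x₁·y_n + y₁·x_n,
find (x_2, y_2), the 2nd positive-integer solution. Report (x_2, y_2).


Step 1: Find the fundamental solution (x₁, y₁) of x² - 102y² = 1.
  Expand √102 as a continued fraction. a₀ = ⌊√102⌋ = 10; iterate m_{k+1} = d_k·a_k − m_k, d_{k+1} = (102 − m_{k+1}²)/d_k, a_{k+1} = ⌊(a₀ + m_{k+1})/d_{k+1}⌋ (starting m₀ = 0, d₀ = 1), with convergents p_k = a_k·p_{k-1} + p_{k-2}, q_k = a_k·q_{k-1} + q_{k-2} (p₋₁ = 1, q₋₁ = 0):
  k = 0: a₀ = 10; p₀/q₀ = 10/1; p₀² − 102·q₀² = 100 − 102 = -2.
  k = 1: m = 10, d = 2, a = ⌊(10 + 10)/2⌋ = 10; p/q = (10·10 + 1)/(10·1 + 0) = 101/10; p² − 102·q² = 10201 − 10200 = 1.
  The first convergent with p² − 102·q² = 1 gives the fundamental solution (x₁, y₁) = (101, 10).
Step 2: Apply the recurrence (x_{n+1}, y_{n+1}) = (x₁x_n + 102y₁y_n, x₁y_n + y₁x_n) repeatedly.
  From (x_1, y_1) = (101, 10): x_2 = 101·101 + 102·10·10 = 20401; y_2 = 101·10 + 10·101 = 2020.
Step 3: Verify x_2² - 102·y_2² = 416200801 - 416200800 = 1 (should be 1). ✓

(x_1, y_1) = (101, 10); (x_2, y_2) = (20401, 2020).


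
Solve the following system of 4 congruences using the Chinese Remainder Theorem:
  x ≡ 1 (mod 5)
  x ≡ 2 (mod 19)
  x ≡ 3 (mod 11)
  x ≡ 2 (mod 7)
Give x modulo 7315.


Product of moduli M = 5 · 19 · 11 · 7 = 7315.
Merge one congruence at a time:
  Start: x ≡ 1 (mod 5).
  Combine with x ≡ 2 (mod 19); new modulus lcm = 95.
    Write x = 1 + 5·t and substitute into x ≡ 2 (mod 19): 5·t ≡ 2 − 1 = 1 (mod 19).
    The inverse of 5 mod 19 is 4 (since 5·4 = 20 = 1·19 + 1), so t ≡ 4·1 = 4 ≡ 4 (mod 19).
    Then x = 1 + 5·4 = 21, valid modulo lcm(5, 19) = 95: x ≡ 21 (mod 95).
  Combine with x ≡ 3 (mod 11); new modulus lcm = 1045.
    Write x = 21 + 95·t and substitute into x ≡ 3 (mod 11): 95·t ≡ 3 − 21 = -18 (mod 11).
    Reduce coefficients mod 11: 7·t ≡ 4 (mod 11).
    The inverse of 7 mod 11 is 8 (since 7·8 = 56 = 5·11 + 1), so t ≡ 8·4 = 32 ≡ 10 (mod 11).
    Then x = 21 + 95·10 = 971, valid modulo lcm(95, 11) = 1045: x ≡ 971 (mod 1045).
  Combine with x ≡ 2 (mod 7); new modulus lcm = 7315.
    Write x = 971 + 1045·t and substitute into x ≡ 2 (mod 7): 1045·t ≡ 2 − 971 = -969 (mod 7).
    Reduce coefficients mod 7: 2·t ≡ 4 (mod 7).
    The inverse of 2 mod 7 is 4 (since 2·4 = 8 = 1·7 + 1), so t ≡ 4·4 = 16 ≡ 2 (mod 7).
    Then x = 971 + 1045·2 = 3061, valid modulo lcm(1045, 7) = 7315: x ≡ 3061 (mod 7315).
Verify against each original: 3061 mod 5 = 1, 3061 mod 19 = 2, 3061 mod 11 = 3, 3061 mod 7 = 2.

x ≡ 3061 (mod 7315).


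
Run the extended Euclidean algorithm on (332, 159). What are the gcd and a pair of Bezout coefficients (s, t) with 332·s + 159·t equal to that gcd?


Euclidean algorithm on (332, 159) — divide until remainder is 0:
  332 = 2 · 159 + 14
  159 = 11 · 14 + 5
  14 = 2 · 5 + 4
  5 = 1 · 4 + 1
  4 = 4 · 1 + 0
gcd(332, 159) = 1.
Track Bezout coefficients alongside the remainders: start with r₀ = 332 = a·1 + b·0 (s = 1, t = 0) and r₁ = 159 = a·0 + b·1 (s = 0, t = 1); each new remainder r_{k+1} = r_{k-1} − q_k·r_k inherits s_{k+1} = s_{k-1} − q_k·s_k, t_{k+1} = t_{k-1} − q_k·t_k, so r_k = a·s_k + b·t_k at every step:
  q = 2: r = 14, s = 1 − 2·0 = 1, t = 0 − 2·1 = -2  (check: 332·1 + 159·(-2) = 14)
  q = 11: r = 5, s = 0 − 11·1 = -11, t = 1 − 11·(-2) = 23  (check: 332·(-11) + 159·23 = 5)
  q = 2: r = 4, s = 1 − 2·(-11) = 23, t = -2 − 2·23 = -48  (check: 332·23 + 159·(-48) = 4)
  q = 1: r = 1, s = -11 − 1·23 = -34, t = 23 − 1·(-48) = 71  (check: 332·(-34) + 159·71 = 1)
The row with r = 1 (the gcd) gives the Bezout coefficients s = -34, t = 71.
Result: 332 · (-34) + 159 · (71) = 1.

gcd(332, 159) = 1; s = -34, t = 71 (check: 332·(-34) + 159·71 = 1).


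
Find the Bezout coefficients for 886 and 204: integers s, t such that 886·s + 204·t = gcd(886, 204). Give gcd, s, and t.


Euclidean algorithm on (886, 204) — divide until remainder is 0:
  886 = 4 · 204 + 70
  204 = 2 · 70 + 64
  70 = 1 · 64 + 6
  64 = 10 · 6 + 4
  6 = 1 · 4 + 2
  4 = 2 · 2 + 0
gcd(886, 204) = 2.
Track Bezout coefficients alongside the remainders: start with r₀ = 886 = a·1 + b·0 (s = 1, t = 0) and r₁ = 204 = a·0 + b·1 (s = 0, t = 1); each new remainder r_{k+1} = r_{k-1} − q_k·r_k inherits s_{k+1} = s_{k-1} − q_k·s_k, t_{k+1} = t_{k-1} − q_k·t_k, so r_k = a·s_k + b·t_k at every step:
  q = 4: r = 70, s = 1 − 4·0 = 1, t = 0 − 4·1 = -4  (check: 886·1 + 204·(-4) = 70)
  q = 2: r = 64, s = 0 − 2·1 = -2, t = 1 − 2·(-4) = 9  (check: 886·(-2) + 204·9 = 64)
  q = 1: r = 6, s = 1 − 1·(-2) = 3, t = -4 − 1·9 = -13  (check: 886·3 + 204·(-13) = 6)
  q = 10: r = 4, s = -2 − 10·3 = -32, t = 9 − 10·(-13) = 139  (check: 886·(-32) + 204·139 = 4)
  q = 1: r = 2, s = 3 − 1·(-32) = 35, t = -13 − 1·139 = -152  (check: 886·35 + 204·(-152) = 2)
The row with r = 2 (the gcd) gives the Bezout coefficients s = 35, t = -152.
Result: 886 · (35) + 204 · (-152) = 2.

gcd(886, 204) = 2; s = 35, t = -152 (check: 886·35 + 204·(-152) = 2).


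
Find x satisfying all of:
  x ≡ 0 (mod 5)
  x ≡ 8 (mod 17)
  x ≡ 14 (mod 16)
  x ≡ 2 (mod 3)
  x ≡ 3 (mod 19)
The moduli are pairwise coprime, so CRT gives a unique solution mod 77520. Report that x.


Product of moduli M = 5 · 17 · 16 · 3 · 19 = 77520.
Merge one congruence at a time:
  Start: x ≡ 0 (mod 5).
  Combine with x ≡ 8 (mod 17); new modulus lcm = 85.
    Write x = 0 + 5·t and substitute into x ≡ 8 (mod 17): 5·t ≡ 8 − 0 = 8 (mod 17).
    The inverse of 5 mod 17 is 7 (since 5·7 = 35 = 2·17 + 1), so t ≡ 7·8 = 56 ≡ 5 (mod 17).
    Then x = 0 + 5·5 = 25, valid modulo lcm(5, 17) = 85: x ≡ 25 (mod 85).
  Combine with x ≡ 14 (mod 16); new modulus lcm = 1360.
    Write x = 25 + 85·t and substitute into x ≡ 14 (mod 16): 85·t ≡ 14 − 25 = -11 (mod 16).
    Reduce coefficients mod 16: 5·t ≡ 5 (mod 16).
    The inverse of 5 mod 16 is 13 (since 5·13 = 65 = 4·16 + 1), so t ≡ 13·5 = 65 ≡ 1 (mod 16).
    Then x = 25 + 85·1 = 110, valid modulo lcm(85, 16) = 1360: x ≡ 110 (mod 1360).
  Combine with x ≡ 2 (mod 3); new modulus lcm = 4080.
    Write x = 110 + 1360·t and substitute into x ≡ 2 (mod 3): 1360·t ≡ 2 − 110 = -108 (mod 3).
    Reduce coefficients mod 3: 1·t ≡ 0 (mod 3).
    So t ≡ 0 (mod 3).
    Then x = 110 + 1360·0 = 110, valid modulo lcm(1360, 3) = 4080: x ≡ 110 (mod 4080).
  Combine with x ≡ 3 (mod 19); new modulus lcm = 77520.
    Write x = 110 + 4080·t and substitute into x ≡ 3 (mod 19): 4080·t ≡ 3 − 110 = -107 (mod 19).
    Reduce coefficients mod 19: 14·t ≡ 7 (mod 19).
    The inverse of 14 mod 19 is 15 (since 14·15 = 210 = 11·19 + 1), so t ≡ 15·7 = 105 ≡ 10 (mod 19).
    Then x = 110 + 4080·10 = 40910, valid modulo lcm(4080, 19) = 77520: x ≡ 40910 (mod 77520).
Verify against each original: 40910 mod 5 = 0, 40910 mod 17 = 8, 40910 mod 16 = 14, 40910 mod 3 = 2, 40910 mod 19 = 3.

x ≡ 40910 (mod 77520).


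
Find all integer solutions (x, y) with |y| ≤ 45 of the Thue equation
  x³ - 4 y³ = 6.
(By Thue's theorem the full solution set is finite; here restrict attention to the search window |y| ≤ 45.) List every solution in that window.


The equation is x³ - 4y³ = 6. For fixed y, x³ = 4·y³ + 6, so a solution requires the RHS to be a perfect cube.
Strategy: iterate y from -45 to 45, compute RHS = 4·y³ + 6, and check whether it is a (positive or negative) perfect cube.
Check small values of y:
  y = 0: RHS = 6 is not a perfect cube.
  y = 1: RHS = 10 is not a perfect cube.
  y = -1: RHS = 2 is not a perfect cube.
  y = 2: RHS = 38 is not a perfect cube.
  y = -2: RHS = -26 is not a perfect cube.
  y = 3: RHS = 114 is not a perfect cube.
  y = -3: RHS = -102 is not a perfect cube.
Continuing the search up to |y| = 45 finds no solutions either.
No (x, y) in the scanned range satisfies the equation.

No integer solutions with |y| ≤ 45.


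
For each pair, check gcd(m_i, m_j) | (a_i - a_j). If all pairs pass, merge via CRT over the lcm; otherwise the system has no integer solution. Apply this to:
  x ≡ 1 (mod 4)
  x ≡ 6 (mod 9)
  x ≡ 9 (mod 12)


Moduli 4, 9, 12 are not pairwise coprime, so CRT works modulo lcm(m_i) when all pairwise compatibility conditions hold.
Pairwise compatibility: gcd(m_i, m_j) must divide a_i - a_j for every pair.
Merge one congruence at a time:
  Start: x ≡ 1 (mod 4).
  Combine with x ≡ 6 (mod 9): gcd(4, 9) = 1; 6 - 1 = 5, which IS divisible by 1, so compatible.
    Write x = 1 + 4·t and substitute into x ≡ 6 (mod 9): 4·t ≡ 6 − 1 = 5 (mod 9).
    The inverse of 4 mod 9 is 7 (since 4·7 = 28 = 3·9 + 1), so t ≡ 7·5 = 35 ≡ 8 (mod 9).
    Then x = 1 + 4·8 = 33, valid modulo lcm(4, 9) = 36: x ≡ 33 (mod 36).
  Combine with x ≡ 9 (mod 12): gcd(36, 12) = 12; 9 - 33 = -24, which IS divisible by 12, so compatible.
    Write x = 33 + 36·t and substitute into x ≡ 9 (mod 12): 36·t ≡ 9 − 33 = -24 (mod 12).
    Divide the congruence (and modulus) by g = 12: 3·t ≡ -2 (mod 1).
    Modulo 1 every t works; take t = 0.
    Then x = 33 + 36·0 = 33, valid modulo lcm(36, 12) = 36: x ≡ 33 (mod 36).
Verify: 33 mod 4 = 1, 33 mod 9 = 6, 33 mod 12 = 9.

x ≡ 33 (mod 36).


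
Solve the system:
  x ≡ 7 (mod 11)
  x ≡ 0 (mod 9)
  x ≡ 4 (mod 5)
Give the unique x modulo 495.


Moduli 11, 9, 5 are pairwise coprime; by CRT there is a unique solution modulo M = 11 · 9 · 5 = 495.
Solve pairwise, accumulating the modulus:
  Start with x ≡ 7 (mod 11).
  Combine with x ≡ 0 (mod 9): since gcd(11, 9) = 1, we get a unique residue mod 99.
    Write x = 7 + 11·t and substitute into x ≡ 0 (mod 9): 11·t ≡ 0 − 7 = -7 (mod 9).
    Reduce coefficients mod 9: 2·t ≡ 2 (mod 9).
    The inverse of 2 mod 9 is 5 (since 2·5 = 10 = 1·9 + 1), so t ≡ 5·2 = 10 ≡ 1 (mod 9).
    Then x = 7 + 11·1 = 18, valid modulo lcm(11, 9) = 99: x ≡ 18 (mod 99).
  Combine with x ≡ 4 (mod 5): since gcd(99, 5) = 1, we get a unique residue mod 495.
    Write x = 18 + 99·t and substitute into x ≡ 4 (mod 5): 99·t ≡ 4 − 18 = -14 (mod 5).
    Reduce coefficients mod 5: 4·t ≡ 1 (mod 5).
    The inverse of 4 mod 5 is 4 (since 4·4 = 16 = 3·5 + 1), so t ≡ 4·1 = 4 ≡ 4 (mod 5).
    Then x = 18 + 99·4 = 414, valid modulo lcm(99, 5) = 495: x ≡ 414 (mod 495).
Verify: 414 mod 11 = 7 ✓, 414 mod 9 = 0 ✓, 414 mod 5 = 4 ✓.

x ≡ 414 (mod 495).


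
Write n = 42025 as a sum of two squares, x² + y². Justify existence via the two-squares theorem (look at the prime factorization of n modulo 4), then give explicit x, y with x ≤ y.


Step 1: Factor n = 42025 = 5^2 · 41^2.
Step 2: Check the mod-4 condition on each prime factor: 5 ≡ 1 (mod 4), exponent 2; 41 ≡ 1 (mod 4), exponent 2.
All primes ≡ 3 (mod 4) appear to even exponent (or don't appear), so by the two-squares theorem n IS expressible as a sum of two squares.
Step 3: Build a representation. Group n = k² · m with k = 5 and m = 41 · 41 = 1681 (a product of primes ≡ 1 (mod 4)); a representation of m scales to one of n via (k·x)² + (k·y)² = k²(x² + y²). Each prime p ≡ 1 (mod 4) is itself a sum of two squares; find a² by testing p − a² for a perfect square:
  41: 41 − 1² = 40, 41 − 2² = 37, 41 − 3² = 32, 41 − 4² = 25 = 5² ⇒ 41 = 4² + 5².
  Combine using the Brahmagupta–Fibonacci identity (a² + b²)(c² + d²) = (ac − bd)² + (ad + bc)² = (ac + bd)² + (ad − bc)²:
  41 · 41 = 1681: from (4² + 5²)(4² + 5²), take (4·4 − 5·5, 4·5 + 5·4) = (16 − 25, 20 + 20) = (-9, 40); dropping signs (only squares matter) gives (9, 40); check 9² + 40² = 81 + 1600 = 1681 ✓.
  Scale by k = 5: (5·9, 5·40) = (45, 200).
Step 4: Order so x ≤ y and verify: 45² + 200² = 2025 + 40000 = 42025 = n. ✓

n = 42025 = 45² + 200² (one valid representation with x ≤ y).


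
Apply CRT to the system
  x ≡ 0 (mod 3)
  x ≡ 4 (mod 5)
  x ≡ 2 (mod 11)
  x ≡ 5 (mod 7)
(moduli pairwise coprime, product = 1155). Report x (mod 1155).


Product of moduli M = 3 · 5 · 11 · 7 = 1155.
Merge one congruence at a time:
  Start: x ≡ 0 (mod 3).
  Combine with x ≡ 4 (mod 5); new modulus lcm = 15.
    Write x = 0 + 3·t and substitute into x ≡ 4 (mod 5): 3·t ≡ 4 − 0 = 4 (mod 5).
    The inverse of 3 mod 5 is 2 (since 3·2 = 6 = 1·5 + 1), so t ≡ 2·4 = 8 ≡ 3 (mod 5).
    Then x = 0 + 3·3 = 9, valid modulo lcm(3, 5) = 15: x ≡ 9 (mod 15).
  Combine with x ≡ 2 (mod 11); new modulus lcm = 165.
    Write x = 9 + 15·t and substitute into x ≡ 2 (mod 11): 15·t ≡ 2 − 9 = -7 (mod 11).
    Reduce coefficients mod 11: 4·t ≡ 4 (mod 11).
    The inverse of 4 mod 11 is 3 (since 4·3 = 12 = 1·11 + 1), so t ≡ 3·4 = 12 ≡ 1 (mod 11).
    Then x = 9 + 15·1 = 24, valid modulo lcm(15, 11) = 165: x ≡ 24 (mod 165).
  Combine with x ≡ 5 (mod 7); new modulus lcm = 1155.
    Write x = 24 + 165·t and substitute into x ≡ 5 (mod 7): 165·t ≡ 5 − 24 = -19 (mod 7).
    Reduce coefficients mod 7: 4·t ≡ 2 (mod 7).
    The inverse of 4 mod 7 is 2 (since 4·2 = 8 = 1·7 + 1), so t ≡ 2·2 = 4 ≡ 4 (mod 7).
    Then x = 24 + 165·4 = 684, valid modulo lcm(165, 7) = 1155: x ≡ 684 (mod 1155).
Verify against each original: 684 mod 3 = 0, 684 mod 5 = 4, 684 mod 11 = 2, 684 mod 7 = 5.

x ≡ 684 (mod 1155).


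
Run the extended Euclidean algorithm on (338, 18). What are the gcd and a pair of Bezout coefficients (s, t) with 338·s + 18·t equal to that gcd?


Euclidean algorithm on (338, 18) — divide until remainder is 0:
  338 = 18 · 18 + 14
  18 = 1 · 14 + 4
  14 = 3 · 4 + 2
  4 = 2 · 2 + 0
gcd(338, 18) = 2.
Track Bezout coefficients alongside the remainders: start with r₀ = 338 = a·1 + b·0 (s = 1, t = 0) and r₁ = 18 = a·0 + b·1 (s = 0, t = 1); each new remainder r_{k+1} = r_{k-1} − q_k·r_k inherits s_{k+1} = s_{k-1} − q_k·s_k, t_{k+1} = t_{k-1} − q_k·t_k, so r_k = a·s_k + b·t_k at every step:
  q = 18: r = 14, s = 1 − 18·0 = 1, t = 0 − 18·1 = -18  (check: 338·1 + 18·(-18) = 14)
  q = 1: r = 4, s = 0 − 1·1 = -1, t = 1 − 1·(-18) = 19  (check: 338·(-1) + 18·19 = 4)
  q = 3: r = 2, s = 1 − 3·(-1) = 4, t = -18 − 3·19 = -75  (check: 338·4 + 18·(-75) = 2)
The row with r = 2 (the gcd) gives the Bezout coefficients s = 4, t = -75.
Result: 338 · (4) + 18 · (-75) = 2.

gcd(338, 18) = 2; s = 4, t = -75 (check: 338·4 + 18·(-75) = 2).


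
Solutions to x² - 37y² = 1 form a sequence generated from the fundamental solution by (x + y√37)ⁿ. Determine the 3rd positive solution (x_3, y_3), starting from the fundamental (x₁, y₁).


Step 1: Find the fundamental solution (x₁, y₁) of x² - 37y² = 1.
  Expand √37 as a continued fraction. a₀ = ⌊√37⌋ = 6; iterate m_{k+1} = d_k·a_k − m_k, d_{k+1} = (37 − m_{k+1}²)/d_k, a_{k+1} = ⌊(a₀ + m_{k+1})/d_{k+1}⌋ (starting m₀ = 0, d₀ = 1), with convergents p_k = a_k·p_{k-1} + p_{k-2}, q_k = a_k·q_{k-1} + q_{k-2} (p₋₁ = 1, q₋₁ = 0):
  k = 0: a₀ = 6; p₀/q₀ = 6/1; p₀² − 37·q₀² = 36 − 37 = -1.
  k = 1: m = 6, d = 1, a = ⌊(6 + 6)/1⌋ = 12; p/q = (12·6 + 1)/(12·1 + 0) = 73/12; p² − 37·q² = 5329 − 5328 = 1.
  The first convergent with p² − 37·q² = 1 gives the fundamental solution (x₁, y₁) = (73, 12).
Step 2: Apply the recurrence (x_{n+1}, y_{n+1}) = (x₁x_n + 37y₁y_n, x₁y_n + y₁x_n) repeatedly.
  From (x_1, y_1) = (73, 12): x_2 = 73·73 + 37·12·12 = 10657; y_2 = 73·12 + 12·73 = 1752.
  From (x_2, y_2) = (10657, 1752): x_3 = 73·10657 + 37·12·1752 = 1555849; y_3 = 73·1752 + 12·10657 = 255780.
Step 3: Verify x_3² - 37·y_3² = 2420666110801 - 2420666110800 = 1 (should be 1). ✓

(x_1, y_1) = (73, 12); (x_3, y_3) = (1555849, 255780).


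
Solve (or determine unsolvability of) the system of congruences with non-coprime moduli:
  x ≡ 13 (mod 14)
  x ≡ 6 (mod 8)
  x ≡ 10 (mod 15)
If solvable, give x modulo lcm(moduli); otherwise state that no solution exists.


Moduli 14, 8, 15 are not pairwise coprime, so CRT works modulo lcm(m_i) when all pairwise compatibility conditions hold.
Pairwise compatibility: gcd(m_i, m_j) must divide a_i - a_j for every pair.
Merge one congruence at a time:
  Start: x ≡ 13 (mod 14).
  Combine with x ≡ 6 (mod 8): gcd(14, 8) = 2, and 6 - 13 = -7 is NOT divisible by 2.
    ⇒ system is inconsistent (no integer solution).

No solution (the system is inconsistent).


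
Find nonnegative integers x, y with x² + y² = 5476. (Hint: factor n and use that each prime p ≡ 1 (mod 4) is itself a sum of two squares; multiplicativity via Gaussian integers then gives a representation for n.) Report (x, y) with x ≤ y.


Step 1: Factor n = 5476 = 2^2 · 37^2.
Step 2: Check the mod-4 condition on each prime factor: 2 = 2 (special); 37 ≡ 1 (mod 4), exponent 2.
All primes ≡ 3 (mod 4) appear to even exponent (or don't appear), so by the two-squares theorem n IS expressible as a sum of two squares.
Step 3: Build a representation. Group n = k² · m with k = 2 and m = 37 · 37 = 1369 (a product of primes ≡ 1 (mod 4)); a representation of m scales to one of n via (k·x)² + (k·y)² = k²(x² + y²). Each prime p ≡ 1 (mod 4) is itself a sum of two squares; find a² by testing p − a² for a perfect square:
  37: 37 − 1² = 36 = 6² ⇒ 37 = 1² + 6².
  Combine using the Brahmagupta–Fibonacci identity (a² + b²)(c² + d²) = (ac − bd)² + (ad + bc)² = (ac + bd)² + (ad − bc)²:
  37 · 37 = 1369: from (1² + 6²)(1² + 6²), take (1·1 − 6·6, 1·6 + 6·1) = (1 − 36, 6 + 6) = (-35, 12); dropping signs (only squares matter) gives (35, 12); check 35² + 12² = 1225 + 144 = 1369 ✓.
  Scale by k = 2: (2·35, 2·12) = (70, 24).
Step 4: Order so x ≤ y and verify: 24² + 70² = 576 + 4900 = 5476 = n. ✓

n = 5476 = 24² + 70² (one valid representation with x ≤ y).


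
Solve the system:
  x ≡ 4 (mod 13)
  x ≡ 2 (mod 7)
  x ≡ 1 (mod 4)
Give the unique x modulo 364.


Moduli 13, 7, 4 are pairwise coprime; by CRT there is a unique solution modulo M = 13 · 7 · 4 = 364.
Solve pairwise, accumulating the modulus:
  Start with x ≡ 4 (mod 13).
  Combine with x ≡ 2 (mod 7): since gcd(13, 7) = 1, we get a unique residue mod 91.
    Write x = 4 + 13·t and substitute into x ≡ 2 (mod 7): 13·t ≡ 2 − 4 = -2 (mod 7).
    Reduce coefficients mod 7: 6·t ≡ 5 (mod 7).
    The inverse of 6 mod 7 is 6 (since 6·6 = 36 = 5·7 + 1), so t ≡ 6·5 = 30 ≡ 2 (mod 7).
    Then x = 4 + 13·2 = 30, valid modulo lcm(13, 7) = 91: x ≡ 30 (mod 91).
  Combine with x ≡ 1 (mod 4): since gcd(91, 4) = 1, we get a unique residue mod 364.
    Write x = 30 + 91·t and substitute into x ≡ 1 (mod 4): 91·t ≡ 1 − 30 = -29 (mod 4).
    Reduce coefficients mod 4: 3·t ≡ 3 (mod 4).
    The inverse of 3 mod 4 is 3 (since 3·3 = 9 = 2·4 + 1), so t ≡ 3·3 = 9 ≡ 1 (mod 4).
    Then x = 30 + 91·1 = 121, valid modulo lcm(91, 4) = 364: x ≡ 121 (mod 364).
Verify: 121 mod 13 = 4 ✓, 121 mod 7 = 2 ✓, 121 mod 4 = 1 ✓.

x ≡ 121 (mod 364).


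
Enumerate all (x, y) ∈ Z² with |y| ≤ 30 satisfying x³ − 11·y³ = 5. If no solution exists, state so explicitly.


The equation is x³ - 11y³ = 5. For fixed y, x³ = 11·y³ + 5, so a solution requires the RHS to be a perfect cube.
Strategy: iterate y from -30 to 30, compute RHS = 11·y³ + 5, and check whether it is a (positive or negative) perfect cube.
Check small values of y:
  y = 0: RHS = 5 is not a perfect cube.
  y = 1: RHS = 16 is not a perfect cube.
  y = -1: RHS = -6 is not a perfect cube.
  y = 2: RHS = 93 is not a perfect cube.
  y = -2: RHS = -83 is not a perfect cube.
  y = 3: RHS = 302 is not a perfect cube.
  y = -3: RHS = -292 is not a perfect cube.
Continuing the search up to |y| = 30 finds no solutions either.
No (x, y) in the scanned range satisfies the equation.

No integer solutions with |y| ≤ 30.


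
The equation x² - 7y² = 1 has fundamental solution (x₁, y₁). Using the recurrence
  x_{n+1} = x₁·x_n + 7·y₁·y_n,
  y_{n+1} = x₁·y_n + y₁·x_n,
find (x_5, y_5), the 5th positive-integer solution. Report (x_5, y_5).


Step 1: Find the fundamental solution (x₁, y₁) of x² - 7y² = 1.
  Expand √7 as a continued fraction. a₀ = ⌊√7⌋ = 2; iterate m_{k+1} = d_k·a_k − m_k, d_{k+1} = (7 − m_{k+1}²)/d_k, a_{k+1} = ⌊(a₀ + m_{k+1})/d_{k+1}⌋ (starting m₀ = 0, d₀ = 1), with convergents p_k = a_k·p_{k-1} + p_{k-2}, q_k = a_k·q_{k-1} + q_{k-2} (p₋₁ = 1, q₋₁ = 0):
  k = 0: a₀ = 2; p₀/q₀ = 2/1; p₀² − 7·q₀² = 4 − 7 = -3.
  k = 1: m = 2, d = 3, a = ⌊(2 + 2)/3⌋ = 1; p/q = (1·2 + 1)/(1·1 + 0) = 3/1; p² − 7·q² = 9 − 7 = 2.
  k = 2: m = 1, d = 2, a = ⌊(2 + 1)/2⌋ = 1; p/q = (1·3 + 2)/(1·1 + 1) = 5/2; p² − 7·q² = 25 − 28 = -3.
  k = 3: m = 1, d = 3, a = ⌊(2 + 1)/3⌋ = 1; p/q = (1·5 + 3)/(1·2 + 1) = 8/3; p² − 7·q² = 64 − 63 = 1.
  The first convergent with p² − 7·q² = 1 gives the fundamental solution (x₁, y₁) = (8, 3).
Step 2: Apply the recurrence (x_{n+1}, y_{n+1}) = (x₁x_n + 7y₁y_n, x₁y_n + y₁x_n) repeatedly.
  From (x_1, y_1) = (8, 3): x_2 = 8·8 + 7·3·3 = 127; y_2 = 8·3 + 3·8 = 48.
  From (x_2, y_2) = (127, 48): x_3 = 8·127 + 7·3·48 = 2024; y_3 = 8·48 + 3·127 = 765.
  From (x_3, y_3) = (2024, 765): x_4 = 8·2024 + 7·3·765 = 32257; y_4 = 8·765 + 3·2024 = 12192.
  From (x_4, y_4) = (32257, 12192): x_5 = 8·32257 + 7·3·12192 = 514088; y_5 = 8·12192 + 3·32257 = 194307.
Step 3: Verify x_5² - 7·y_5² = 264286471744 - 264286471743 = 1 (should be 1). ✓

(x_1, y_1) = (8, 3); (x_5, y_5) = (514088, 194307).
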